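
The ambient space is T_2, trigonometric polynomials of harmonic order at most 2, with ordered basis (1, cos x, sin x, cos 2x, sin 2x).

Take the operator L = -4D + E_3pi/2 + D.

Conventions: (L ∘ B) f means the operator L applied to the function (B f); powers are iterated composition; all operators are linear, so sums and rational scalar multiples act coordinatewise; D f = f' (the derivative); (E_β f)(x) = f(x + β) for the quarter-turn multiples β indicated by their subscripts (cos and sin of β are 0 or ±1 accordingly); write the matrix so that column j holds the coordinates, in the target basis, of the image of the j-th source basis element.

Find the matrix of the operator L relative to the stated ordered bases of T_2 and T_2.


the matrix is [[1, 0, 0, 0, 0]; [0, 0, -4, 0, 0]; [0, 4, 0, 0, 0]; [0, 0, 0, -1, -6]; [0, 0, 0, 6, -1]] (rows listed top to bottom)

image of 1: 1
image of cos x: 4sin x
image of sin x: -4cos x
image of cos 2x: -cos 2x + 6sin 2x
image of sin 2x: -6cos 2x - sin 2x
each image's coordinates form column j of the matrix


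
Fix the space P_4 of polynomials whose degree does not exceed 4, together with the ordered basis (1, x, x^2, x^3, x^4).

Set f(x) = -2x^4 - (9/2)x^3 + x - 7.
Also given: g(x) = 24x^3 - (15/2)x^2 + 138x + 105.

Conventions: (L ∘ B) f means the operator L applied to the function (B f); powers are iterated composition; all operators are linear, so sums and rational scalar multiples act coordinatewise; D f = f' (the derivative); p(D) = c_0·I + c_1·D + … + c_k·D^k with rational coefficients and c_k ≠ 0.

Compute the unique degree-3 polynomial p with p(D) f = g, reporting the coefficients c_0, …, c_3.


D^0 f = -2x^4 - (9/2)x^3 + x - 7
D^1 f = -8x^3 - (27/2)x^2 + 1
D^2 f = -24x^2 - 27x
D^3 f = -48x - 27
matching coefficients of g against c_0 f + c_1 Df + … from the top degree down determines the c_i
solution: c_0 = 0, c_1 = -3, c_2 = 2, c_3 = -4

p(D) = -3·D + 2·D^2 − 4·D^3, i.e. c_0 = 0, c_1 = -3, c_2 = 2, c_3 = -4


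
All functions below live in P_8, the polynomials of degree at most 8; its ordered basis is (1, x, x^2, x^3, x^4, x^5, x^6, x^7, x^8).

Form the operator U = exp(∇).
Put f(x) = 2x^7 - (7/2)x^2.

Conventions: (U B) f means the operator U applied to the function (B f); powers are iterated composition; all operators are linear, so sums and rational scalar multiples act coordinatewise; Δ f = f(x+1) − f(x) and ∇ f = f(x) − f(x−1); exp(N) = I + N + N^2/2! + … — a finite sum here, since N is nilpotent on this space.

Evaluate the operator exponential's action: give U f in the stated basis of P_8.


order-1 term: 14x^6 - 42x^5 + 70x^4 - 70x^3 + 42x^2 - 21x + 11/2
order-2 term: 42x^5 - 210x^4 + 490x^3 - 630x^2 + 434x - 259/2
order-3 term: 70x^4 - 420x^3 + 1050x^2 - 1260x + 602
order-4 term: 70x^3 - 420x^2 + 910x - 700
order-5 term: 42x^2 - 210x + 280
order-6 term: 14x - 42
order-7 term: 2
the series for exp(∇) f terminates at order 7
exp(∇) f = 2x^7 + 14x^6 - 70x^4 + 70x^3 + (161/2)x^2 - 133x + 18

the result is g(x) = 2x^7 + 14x^6 - 70x^4 + 70x^3 + (161/2)x^2 - 133x + 18


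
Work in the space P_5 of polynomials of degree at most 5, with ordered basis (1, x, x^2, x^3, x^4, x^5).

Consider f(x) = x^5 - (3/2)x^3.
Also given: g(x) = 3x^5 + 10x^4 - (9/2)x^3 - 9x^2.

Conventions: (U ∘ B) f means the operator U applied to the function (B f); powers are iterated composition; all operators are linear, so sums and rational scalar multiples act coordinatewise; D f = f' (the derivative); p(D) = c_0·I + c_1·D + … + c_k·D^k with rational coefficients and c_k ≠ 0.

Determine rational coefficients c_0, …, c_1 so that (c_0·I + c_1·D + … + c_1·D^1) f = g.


D^0 f = x^5 - (3/2)x^3
D^1 f = 5x^4 - (9/2)x^2
matching coefficients of g against c_0 f + c_1 Df + … from the top degree down determines the c_i
solution: c_0 = 3, c_1 = 2

c_0 = 3, c_1 = 2


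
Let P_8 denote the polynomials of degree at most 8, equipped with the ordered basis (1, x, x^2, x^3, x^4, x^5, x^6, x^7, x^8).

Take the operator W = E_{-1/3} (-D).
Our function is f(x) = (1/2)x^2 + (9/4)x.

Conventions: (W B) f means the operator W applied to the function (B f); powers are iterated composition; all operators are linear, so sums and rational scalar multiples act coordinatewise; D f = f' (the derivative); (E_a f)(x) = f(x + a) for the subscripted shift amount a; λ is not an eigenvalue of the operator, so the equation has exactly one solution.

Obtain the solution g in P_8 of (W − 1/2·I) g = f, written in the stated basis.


the image equals g(x) = -x^2 - (1/2)x - 1/3

write g with unknown coordinates in the stated basis and equate coefficients in (W − 1/2·I) g = f
solving from the highest basis element down gives g = -x^2 - (1/2)x - 1/3
check: W g = 2x - 1/6
so W g − 1/2·g = (1/2)x^2 + (9/4)x = f ✓


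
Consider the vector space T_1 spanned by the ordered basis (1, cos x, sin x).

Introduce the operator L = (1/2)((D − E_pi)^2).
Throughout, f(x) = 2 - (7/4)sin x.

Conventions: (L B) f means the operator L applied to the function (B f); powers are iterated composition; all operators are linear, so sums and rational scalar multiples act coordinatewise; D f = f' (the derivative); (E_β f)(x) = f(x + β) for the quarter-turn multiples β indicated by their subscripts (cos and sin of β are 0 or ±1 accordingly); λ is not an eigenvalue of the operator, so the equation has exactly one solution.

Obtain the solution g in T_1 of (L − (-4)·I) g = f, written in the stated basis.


g(x) = 4/9 + (7/68)cos x - (7/17)sin x

write g with unknown coordinates in the stated basis and equate coefficients in (L − (-4)·I) g = f
solving from the highest basis element down gives g = 4/9 + (7/68)cos x - (7/17)sin x
check: L g = 2/9 - (7/17)cos x - (7/68)sin x
so L g − (-4)·g = 2 - (7/4)sin x = f ✓


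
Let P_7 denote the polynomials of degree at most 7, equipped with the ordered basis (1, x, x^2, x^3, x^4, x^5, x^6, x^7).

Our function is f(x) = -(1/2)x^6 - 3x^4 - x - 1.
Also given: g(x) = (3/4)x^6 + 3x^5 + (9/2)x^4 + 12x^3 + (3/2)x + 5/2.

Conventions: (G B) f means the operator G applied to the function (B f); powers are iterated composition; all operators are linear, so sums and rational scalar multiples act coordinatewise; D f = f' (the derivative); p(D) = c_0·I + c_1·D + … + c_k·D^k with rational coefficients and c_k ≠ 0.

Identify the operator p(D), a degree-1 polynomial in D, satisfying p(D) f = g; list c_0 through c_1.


p(D) = -(3/2)·I − D, i.e. c_0 = -3/2, c_1 = -1

D^0 f = -(1/2)x^6 - 3x^4 - x - 1
D^1 f = -3x^5 - 12x^3 - 1
matching coefficients of g against c_0 f + c_1 Df + … from the top degree down determines the c_i
solution: c_0 = -3/2, c_1 = -1


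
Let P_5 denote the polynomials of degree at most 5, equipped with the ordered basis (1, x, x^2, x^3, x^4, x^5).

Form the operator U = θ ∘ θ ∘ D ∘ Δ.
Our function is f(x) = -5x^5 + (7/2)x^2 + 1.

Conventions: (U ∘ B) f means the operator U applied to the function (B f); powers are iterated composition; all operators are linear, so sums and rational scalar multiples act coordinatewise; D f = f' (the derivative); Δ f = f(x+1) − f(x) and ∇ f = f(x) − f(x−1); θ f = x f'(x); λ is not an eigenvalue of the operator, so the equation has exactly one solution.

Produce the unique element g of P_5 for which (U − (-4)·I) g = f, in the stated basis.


the image equals g(x) = -(5/4)x^5 + (225/4)x^3 + (307/8)x^2 - (625/8)x + 1/4

write g with unknown coordinates in the stated basis and equate coefficients in (U − (-4)·I) g = f
solving from the highest basis element down gives g = -(5/4)x^5 + (225/4)x^3 + (307/8)x^2 - (625/8)x + 1/4
check: U g = -225x^3 - 150x^2 + (625/2)x
so U g − (-4)·g = -5x^5 + (7/2)x^2 + 1 = f ✓


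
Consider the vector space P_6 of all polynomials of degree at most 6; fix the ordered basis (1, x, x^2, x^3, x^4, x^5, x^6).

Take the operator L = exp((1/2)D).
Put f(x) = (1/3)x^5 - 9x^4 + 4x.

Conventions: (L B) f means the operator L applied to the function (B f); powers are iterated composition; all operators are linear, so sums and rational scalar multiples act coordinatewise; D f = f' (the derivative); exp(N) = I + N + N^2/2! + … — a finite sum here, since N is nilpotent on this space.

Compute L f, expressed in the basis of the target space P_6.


order-1 term: (5/6)x^4 - 18x^3 + 2
order-2 term: (5/6)x^3 - (27/2)x^2
order-3 term: (5/12)x^2 - (9/2)x
order-4 term: (5/48)x - 9/16
order-5 term: 1/96
the series for exp((1/2)D) f terminates at order 5
exp((1/2)D) f = (1/3)x^5 - (49/6)x^4 - (103/6)x^3 - (157/12)x^2 - (19/48)x + 139/96

the result is g(x) = (1/3)x^5 - (49/6)x^4 - (103/6)x^3 - (157/12)x^2 - (19/48)x + 139/96


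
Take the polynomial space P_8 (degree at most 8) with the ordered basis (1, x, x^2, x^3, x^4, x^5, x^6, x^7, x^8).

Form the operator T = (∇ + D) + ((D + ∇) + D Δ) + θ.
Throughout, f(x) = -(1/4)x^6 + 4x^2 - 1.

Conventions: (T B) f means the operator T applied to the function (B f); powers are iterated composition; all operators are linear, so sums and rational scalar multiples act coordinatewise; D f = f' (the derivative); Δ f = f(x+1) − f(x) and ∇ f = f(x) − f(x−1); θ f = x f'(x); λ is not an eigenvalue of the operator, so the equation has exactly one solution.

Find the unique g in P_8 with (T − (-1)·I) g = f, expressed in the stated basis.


the image equals g(x) = -(1/28)x^6 + (1/7)x^5 - (4/7)x^4 + (89/28)x^3 - (563/42)x^2 + (4987/84)x - 3049/12

write g with unknown coordinates in the stated basis and equate coefficients in (T − (-1)·I) g = f
solving from the highest basis element down gives g = -(1/28)x^6 + (1/7)x^5 - (4/7)x^4 + (89/28)x^3 - (563/42)x^2 + (4987/84)x - 3049/12
check: T g = -(3/14)x^6 - (1/7)x^5 + (4/7)x^4 - (89/28)x^3 + (731/42)x^2 - (4987/84)x + 3037/12
so T g − (-1)·g = -(1/4)x^6 + 4x^2 - 1 = f ✓


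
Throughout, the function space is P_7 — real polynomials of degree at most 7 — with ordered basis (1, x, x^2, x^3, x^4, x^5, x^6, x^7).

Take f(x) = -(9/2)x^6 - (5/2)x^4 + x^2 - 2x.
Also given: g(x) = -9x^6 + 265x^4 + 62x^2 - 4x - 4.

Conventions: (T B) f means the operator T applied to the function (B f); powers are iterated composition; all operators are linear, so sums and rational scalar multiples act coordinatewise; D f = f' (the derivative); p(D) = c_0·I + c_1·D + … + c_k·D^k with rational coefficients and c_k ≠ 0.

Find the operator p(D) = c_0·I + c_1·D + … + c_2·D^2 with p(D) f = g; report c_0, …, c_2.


D^0 f = -(9/2)x^6 - (5/2)x^4 + x^2 - 2x
D^1 f = -27x^5 - 10x^3 + 2x - 2
D^2 f = -135x^4 - 30x^2 + 2
matching coefficients of g against c_0 f + c_1 Df + … from the top degree down determines the c_i
solution: c_0 = 2, c_1 = 0, c_2 = -2

c_0 = 2, c_1 = 0, c_2 = -2


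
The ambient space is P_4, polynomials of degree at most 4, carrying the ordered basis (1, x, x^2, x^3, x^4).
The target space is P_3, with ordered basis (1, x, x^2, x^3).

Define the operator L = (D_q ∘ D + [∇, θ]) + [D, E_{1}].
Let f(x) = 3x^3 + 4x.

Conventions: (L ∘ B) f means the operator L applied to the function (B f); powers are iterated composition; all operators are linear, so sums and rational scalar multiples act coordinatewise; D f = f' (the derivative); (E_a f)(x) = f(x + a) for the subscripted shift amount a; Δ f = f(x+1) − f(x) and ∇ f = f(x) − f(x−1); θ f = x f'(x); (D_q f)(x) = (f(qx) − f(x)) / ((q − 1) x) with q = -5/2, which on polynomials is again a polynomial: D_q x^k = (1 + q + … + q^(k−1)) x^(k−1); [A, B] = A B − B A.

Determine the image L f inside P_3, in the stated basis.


D f = 9x^2 + 4
D_q D f = -(27/2)x
θ f = 9x^3 + 4x
∇ θ f = 27x^2 - 27x + 13
∇ f = 9x^2 - 9x + 7
θ ∇ f = 18x^2 - 9x
[∇, θ] f = 9x^2 - 18x + 13
(D_q ∘ D + [∇, θ]) f = 9x^2 - (63/2)x + 13
E_{1} f = 3x^3 + 9x^2 + 13x + 7
D E_{1} f = 9x^2 + 18x + 13
D f = 9x^2 + 4
E_{1} D f = 9x^2 + 18x + 13
[D, E_{1}] f = 0
((D_q ∘ D + [∇, θ]) + [D, E_{1}]) f = 9x^2 - (63/2)x + 13

the result is g(x) = 9x^2 - (63/2)x + 13


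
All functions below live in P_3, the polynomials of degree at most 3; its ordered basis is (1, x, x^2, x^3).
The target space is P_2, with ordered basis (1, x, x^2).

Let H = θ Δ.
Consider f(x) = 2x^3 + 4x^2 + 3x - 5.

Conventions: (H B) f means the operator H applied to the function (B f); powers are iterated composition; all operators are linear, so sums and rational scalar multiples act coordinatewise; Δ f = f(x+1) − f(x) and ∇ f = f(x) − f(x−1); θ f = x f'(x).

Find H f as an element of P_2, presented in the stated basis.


the image equals g(x) = 12x^2 + 14x

Δ f = 6x^2 + 14x + 9
θ Δ f = 12x^2 + 14x


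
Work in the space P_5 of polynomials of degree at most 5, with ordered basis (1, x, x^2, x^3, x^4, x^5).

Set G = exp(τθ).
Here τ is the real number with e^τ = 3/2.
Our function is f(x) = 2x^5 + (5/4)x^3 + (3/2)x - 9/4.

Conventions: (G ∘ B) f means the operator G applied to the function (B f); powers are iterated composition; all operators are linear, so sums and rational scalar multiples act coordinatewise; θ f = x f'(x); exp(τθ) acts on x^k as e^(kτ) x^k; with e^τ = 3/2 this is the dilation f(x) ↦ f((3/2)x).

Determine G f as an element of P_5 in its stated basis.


the image equals g(x) = (243/16)x^5 + (135/32)x^3 + (9/4)x - 9/4

exp(τθ) x^k = e^(kτ) x^k; with e^τ = 3/2 this sends x^k to (3/2)^k x^k
x ↦ 3/2 x
x^3 ↦ 27/8 x^3
x^5 ↦ 243/32 x^5
applying this coordinatewise to f: exp(τθ) f = (243/16)x^5 + (135/32)x^3 + (9/4)x - 9/4


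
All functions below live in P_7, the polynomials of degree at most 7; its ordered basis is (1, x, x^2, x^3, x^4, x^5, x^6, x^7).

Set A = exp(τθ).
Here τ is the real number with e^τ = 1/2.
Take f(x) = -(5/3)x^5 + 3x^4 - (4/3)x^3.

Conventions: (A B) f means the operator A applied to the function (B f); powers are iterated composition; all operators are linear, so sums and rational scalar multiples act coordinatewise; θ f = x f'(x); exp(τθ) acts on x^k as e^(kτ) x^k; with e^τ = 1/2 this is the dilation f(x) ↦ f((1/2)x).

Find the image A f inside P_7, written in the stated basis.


the image equals g(x) = -(5/96)x^5 + (3/16)x^4 - (1/6)x^3

exp(τθ) x^k = e^(kτ) x^k; with e^τ = 1/2 this sends x^k to (1/2)^k x^k
x^3 ↦ 1/8 x^3
x^4 ↦ 1/16 x^4
x^5 ↦ 1/32 x^5
applying this coordinatewise to f: exp(τθ) f = -(5/96)x^5 + (3/16)x^4 - (1/6)x^3


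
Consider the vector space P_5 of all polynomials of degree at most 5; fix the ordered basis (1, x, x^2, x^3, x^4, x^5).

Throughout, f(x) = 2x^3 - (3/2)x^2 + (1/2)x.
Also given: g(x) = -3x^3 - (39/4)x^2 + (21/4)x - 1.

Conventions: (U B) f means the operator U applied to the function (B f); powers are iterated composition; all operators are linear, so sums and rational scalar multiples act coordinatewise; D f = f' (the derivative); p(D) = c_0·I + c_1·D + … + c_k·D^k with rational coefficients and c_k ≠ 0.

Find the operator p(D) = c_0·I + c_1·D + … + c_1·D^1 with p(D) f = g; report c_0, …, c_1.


p(D) = -(3/2)·I − 2·D, i.e. c_0 = -3/2, c_1 = -2

D^0 f = 2x^3 - (3/2)x^2 + (1/2)x
D^1 f = 6x^2 - 3x + 1/2
matching coefficients of g against c_0 f + c_1 Df + … from the top degree down determines the c_i
solution: c_0 = -3/2, c_1 = -2


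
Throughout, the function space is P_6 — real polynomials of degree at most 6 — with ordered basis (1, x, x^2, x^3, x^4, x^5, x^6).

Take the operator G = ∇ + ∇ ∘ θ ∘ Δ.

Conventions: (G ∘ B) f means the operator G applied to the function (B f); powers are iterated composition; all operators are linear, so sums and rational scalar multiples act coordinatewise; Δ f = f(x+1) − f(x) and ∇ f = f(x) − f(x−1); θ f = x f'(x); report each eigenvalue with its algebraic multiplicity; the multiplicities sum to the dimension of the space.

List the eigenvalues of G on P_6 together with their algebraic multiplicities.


image of 1: 0
image of x: 1
image of x^2: 2x + 1
image of x^3: 3x^2 + 9x - 2
image of x^4: 4x^3 + 30x^2 - 8x + 3
image of x^5: 5x^4 + 70x^3 - 20x^2 + 25x - 4
image of x^6: 6x^5 + 135x^4 - 40x^3 + 105x^2 - 24x + 5
the matrix is upper triangular; its diagonal is (0, 0, 0, 0, 0, 0, 0)
for a triangular matrix the eigenvalues are the diagonal entries, with algebraic multiplicity their repetition count

λ = 0 (multiplicity 7)


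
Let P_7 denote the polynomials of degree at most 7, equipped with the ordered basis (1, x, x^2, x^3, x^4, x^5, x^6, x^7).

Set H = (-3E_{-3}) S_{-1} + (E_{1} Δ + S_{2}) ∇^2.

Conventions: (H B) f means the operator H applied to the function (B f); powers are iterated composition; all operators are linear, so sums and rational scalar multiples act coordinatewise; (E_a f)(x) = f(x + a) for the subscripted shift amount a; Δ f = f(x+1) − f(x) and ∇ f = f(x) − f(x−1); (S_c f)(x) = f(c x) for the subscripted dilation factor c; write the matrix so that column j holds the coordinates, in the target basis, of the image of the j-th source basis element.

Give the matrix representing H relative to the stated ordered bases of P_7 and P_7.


image of 1: -3
image of x: 3x - 9
image of x^2: -3x^2 + 18x - 25
image of x^3: 3x^3 - 27x^2 + 93x - 81
image of x^4: -3x^4 + 36x^3 - 114x^2 + 300x - 217
image of x^5: 3x^5 - 45x^4 + 430x^3 - 990x^2 + 1415x - 729
image of x^6: -3x^6 + 54x^5 + 75x^4 + 780x^3 - 2625x^2 + 4194x - 2065
image of x^7: 3x^7 - 63x^6 + 1911x^5 - 5985x^4 + 12845x^3 - 17199x^2 + 16597x - 6561
each image's coordinates form column j of the matrix

the matrix is [[-3, -9, -25, -81, -217, -729, -2065, -6561]; [0, 3, 18, 93, 300, 1415, 4194, 16597]; [0, 0, -3, -27, -114, -990, -2625, -17199]; [0, 0, 0, 3, 36, 430, 780, 12845]; [0, 0, 0, 0, -3, -45, 75, -5985]; [0, 0, 0, 0, 0, 3, 54, 1911]; [0, 0, 0, 0, 0, 0, -3, -63]; [0, 0, 0, 0, 0, 0, 0, 3]] (rows listed top to bottom)


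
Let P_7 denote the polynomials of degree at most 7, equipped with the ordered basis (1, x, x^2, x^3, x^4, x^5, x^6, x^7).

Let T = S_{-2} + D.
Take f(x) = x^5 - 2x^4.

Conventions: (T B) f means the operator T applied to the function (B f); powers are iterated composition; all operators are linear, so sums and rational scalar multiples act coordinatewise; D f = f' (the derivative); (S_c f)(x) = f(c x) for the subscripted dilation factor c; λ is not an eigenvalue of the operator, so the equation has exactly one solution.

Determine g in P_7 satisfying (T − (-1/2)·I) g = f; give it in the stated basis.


write g with unknown coordinates in the stated basis and equate coefficients in (T − (-1/2)·I) g = f
solving from the highest basis element down gives g = -(2/63)x^5 - (232/2079)x^4 - (1856/31185)x^3 + (3712/93555)x^2 + (14848/280665)x - 29696/841995
check: T g = (64/63)x^5 - (4042/2079)x^4 + (928/31185)x^3 - (1856/93555)x^2 - (7424/280665)x + 14848/841995
so T g − (-1/2)·g = x^5 - 2x^4 = f ✓

the result is g(x) = -(2/63)x^5 - (232/2079)x^4 - (1856/31185)x^3 + (3712/93555)x^2 + (14848/280665)x - 29696/841995


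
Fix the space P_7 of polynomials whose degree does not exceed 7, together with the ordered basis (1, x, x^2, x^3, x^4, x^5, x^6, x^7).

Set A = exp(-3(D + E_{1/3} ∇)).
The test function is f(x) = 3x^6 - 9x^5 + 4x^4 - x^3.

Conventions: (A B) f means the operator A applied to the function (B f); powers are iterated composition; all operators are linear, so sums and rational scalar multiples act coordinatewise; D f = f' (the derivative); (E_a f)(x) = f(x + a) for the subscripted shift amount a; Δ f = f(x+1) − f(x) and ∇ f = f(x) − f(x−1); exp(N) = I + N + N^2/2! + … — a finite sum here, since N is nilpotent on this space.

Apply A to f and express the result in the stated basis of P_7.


order-1 term: -108x^5 + 315x^4 - 246x^3 + 157x^2 - (154/3)x + 23/3
order-2 term: 1620x^4 - 4320x^3 + 3699x^2 - 2091x + 465
order-3 term: -12960x^3 + 29160x^2 - 21276x + 7155
order-4 term: 58320x^2 - 97200x + 42444
order-5 term: -139968x + 128304
order-6 term: 139968
the series for exp(-3(D + E_{1/3} ∇)) f terminates at order 6
exp(-3(D + E_{1/3} ∇)) f = 3x^6 - 117x^5 + 1939x^4 - 17527x^3 + 91336x^2 - (781759/3)x + 955031/3

the result is g(x) = 3x^6 - 117x^5 + 1939x^4 - 17527x^3 + 91336x^2 - (781759/3)x + 955031/3


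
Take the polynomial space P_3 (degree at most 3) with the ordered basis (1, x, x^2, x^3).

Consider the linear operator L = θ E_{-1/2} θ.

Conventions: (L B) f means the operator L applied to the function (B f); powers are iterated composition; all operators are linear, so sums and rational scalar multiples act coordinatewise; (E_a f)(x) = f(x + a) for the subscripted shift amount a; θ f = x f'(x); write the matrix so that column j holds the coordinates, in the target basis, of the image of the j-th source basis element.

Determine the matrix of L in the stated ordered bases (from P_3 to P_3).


the matrix is [[0, 0, 0, 0]; [0, 1, -2, 9/4]; [0, 0, 4, -9]; [0, 0, 0, 9]] (rows listed top to bottom)

image of 1: 0
image of x: x
image of x^2: 4x^2 - 2x
image of x^3: 9x^3 - 9x^2 + (9/4)x
each image's coordinates form column j of the matrix


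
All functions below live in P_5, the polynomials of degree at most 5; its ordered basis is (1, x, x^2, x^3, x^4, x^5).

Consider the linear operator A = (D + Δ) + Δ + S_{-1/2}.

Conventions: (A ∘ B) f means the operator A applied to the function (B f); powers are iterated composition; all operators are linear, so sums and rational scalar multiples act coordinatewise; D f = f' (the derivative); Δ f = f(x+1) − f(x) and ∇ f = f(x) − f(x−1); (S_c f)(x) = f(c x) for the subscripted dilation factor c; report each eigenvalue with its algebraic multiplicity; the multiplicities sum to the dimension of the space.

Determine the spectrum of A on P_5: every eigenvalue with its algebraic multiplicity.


image of 1: 1
image of x: -(1/2)x + 3
image of x^2: (1/4)x^2 + 6x + 2
image of x^3: -(1/8)x^3 + 9x^2 + 6x + 2
image of x^4: (1/16)x^4 + 12x^3 + 12x^2 + 8x + 2
image of x^5: -(1/32)x^5 + 15x^4 + 20x^3 + 20x^2 + 10x + 2
the matrix is upper triangular; its diagonal is (1, -1/2, 1/4, -1/8, 1/16, -1/32)
for a triangular matrix the eigenvalues are the diagonal entries, with algebraic multiplicity their repetition count

λ = -1/2 (multiplicity 1), λ = -1/8 (multiplicity 1), λ = -1/32 (multiplicity 1), λ = 1/16 (multiplicity 1), λ = 1/4 (multiplicity 1), λ = 1 (multiplicity 1)


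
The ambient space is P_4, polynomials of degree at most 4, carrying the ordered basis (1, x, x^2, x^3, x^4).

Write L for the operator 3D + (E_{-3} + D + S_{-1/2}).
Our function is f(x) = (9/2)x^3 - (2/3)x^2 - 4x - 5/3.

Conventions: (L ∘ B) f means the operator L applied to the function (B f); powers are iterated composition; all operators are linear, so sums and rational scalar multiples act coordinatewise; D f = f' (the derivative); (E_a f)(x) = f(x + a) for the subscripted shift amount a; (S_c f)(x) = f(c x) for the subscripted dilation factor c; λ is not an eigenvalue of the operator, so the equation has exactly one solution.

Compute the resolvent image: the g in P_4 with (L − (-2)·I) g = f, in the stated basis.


the result is g(x) = (36/23)x^3 - (1480/897)x^2 - (77072/4485)x + 108579/5980

write g with unknown coordinates in the stated basis and equate coefficients in (L − (-2)·I) g = f
solving from the highest basis element down gives g = (36/23)x^3 - (1480/897)x^2 - (77072/4485)x + 108579/5980
check: L g = (63/46)x^3 + (2362/897)x^2 + (136204/4485)x - 340687/8970
so L g − (-2)·g = (9/2)x^3 - (2/3)x^2 - 4x - 5/3 = f ✓


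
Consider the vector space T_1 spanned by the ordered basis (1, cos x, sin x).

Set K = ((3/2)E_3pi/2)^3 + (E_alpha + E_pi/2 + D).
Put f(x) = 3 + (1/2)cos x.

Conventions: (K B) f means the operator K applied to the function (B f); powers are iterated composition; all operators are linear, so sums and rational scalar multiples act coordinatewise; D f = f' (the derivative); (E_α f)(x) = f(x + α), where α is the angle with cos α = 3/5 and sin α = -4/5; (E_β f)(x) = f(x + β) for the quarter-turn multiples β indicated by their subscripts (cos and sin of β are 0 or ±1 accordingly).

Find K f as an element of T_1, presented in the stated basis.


E_3pi/2 f = 3 + (1/2)sin x
((3/2)E_3pi/2) f = 9/2 + (3/4)sin x
E_3pi/2 ((3/2)E_3pi/2) f = 9/2 - (3/4)cos x
((3/2)E_3pi/2) ((3/2)E_3pi/2) f = 27/4 - (9/8)cos x
E_3pi/2 ((3/2)E_3pi/2) ((3/2)E_3pi/2) f = 27/4 - (9/8)sin x
((3/2)E_3pi/2) ((3/2)E_3pi/2) ((3/2)E_3pi/2) f = 81/8 - (27/16)sin x
E_alpha f = 3 + (3/10)cos x + (2/5)sin x
E_pi/2 f = 3 - (1/2)sin x
D f = -(1/2)sin x
(E_alpha + E_pi/2 + D) f = 6 + (3/10)cos x - (3/5)sin x
(((3/2)E_3pi/2)^3 + (E_alpha + E_pi/2 + D)) f = 129/8 + (3/10)cos x - (183/80)sin x

g(x) = 129/8 + (3/10)cos x - (183/80)sin x


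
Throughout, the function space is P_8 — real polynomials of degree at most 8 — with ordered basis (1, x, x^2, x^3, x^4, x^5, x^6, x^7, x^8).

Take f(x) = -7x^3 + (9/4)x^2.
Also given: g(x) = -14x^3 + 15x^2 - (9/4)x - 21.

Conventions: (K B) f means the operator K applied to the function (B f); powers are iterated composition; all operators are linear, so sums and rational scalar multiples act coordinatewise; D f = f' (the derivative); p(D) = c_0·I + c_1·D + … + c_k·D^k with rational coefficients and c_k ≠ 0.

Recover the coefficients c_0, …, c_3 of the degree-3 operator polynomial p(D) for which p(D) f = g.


D^0 f = -7x^3 + (9/4)x^2
D^1 f = -21x^2 + (9/2)x
D^2 f = -42x + 9/2
D^3 f = -42
matching coefficients of g against c_0 f + c_1 Df + … from the top degree down determines the c_i
solution: c_0 = 2, c_1 = -1/2, c_2 = 0, c_3 = 1/2

p(D) = 2·I − (1/2)·D + (1/2)·D^3, i.e. c_0 = 2, c_1 = -1/2, c_2 = 0, c_3 = 1/2


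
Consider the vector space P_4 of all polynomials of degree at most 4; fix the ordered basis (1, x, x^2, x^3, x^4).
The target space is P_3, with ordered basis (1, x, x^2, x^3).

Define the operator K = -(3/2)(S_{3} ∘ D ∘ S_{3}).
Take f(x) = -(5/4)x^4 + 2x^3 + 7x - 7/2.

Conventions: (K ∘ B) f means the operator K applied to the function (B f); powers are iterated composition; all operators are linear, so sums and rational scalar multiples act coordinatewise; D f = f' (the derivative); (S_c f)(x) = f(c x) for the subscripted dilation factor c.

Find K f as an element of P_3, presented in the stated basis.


S_{3} f = -(405/4)x^4 + 54x^3 + 21x - 7/2
D S_{3} f = -405x^3 + 162x^2 + 21
S_{3} D S_{3} f = -10935x^3 + 1458x^2 + 21
(-(3/2)(S_{3} ∘ D ∘ S_{3})) f = (32805/2)x^3 - 2187x^2 - 63/2

the image equals g(x) = (32805/2)x^3 - 2187x^2 - 63/2


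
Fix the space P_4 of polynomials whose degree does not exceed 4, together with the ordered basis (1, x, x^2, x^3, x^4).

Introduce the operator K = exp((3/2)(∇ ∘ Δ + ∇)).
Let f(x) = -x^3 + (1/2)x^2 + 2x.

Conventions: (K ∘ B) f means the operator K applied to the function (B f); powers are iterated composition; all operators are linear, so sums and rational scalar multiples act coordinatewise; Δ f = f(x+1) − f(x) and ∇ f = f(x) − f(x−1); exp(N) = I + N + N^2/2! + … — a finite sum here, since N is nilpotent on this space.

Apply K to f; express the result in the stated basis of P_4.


the image equals g(x) = -x^3 - 4x^2 - (31/4)x - 27/4

order-1 term: -(9/2)x^2 - 3x + 9/4
order-2 term: -(27/4)x - 45/8
order-3 term: -27/8
the series for exp((3/2)(∇ ∘ Δ + ∇)) f terminates at order 3
exp((3/2)(∇ ∘ Δ + ∇)) f = -x^3 - 4x^2 - (31/4)x - 27/4


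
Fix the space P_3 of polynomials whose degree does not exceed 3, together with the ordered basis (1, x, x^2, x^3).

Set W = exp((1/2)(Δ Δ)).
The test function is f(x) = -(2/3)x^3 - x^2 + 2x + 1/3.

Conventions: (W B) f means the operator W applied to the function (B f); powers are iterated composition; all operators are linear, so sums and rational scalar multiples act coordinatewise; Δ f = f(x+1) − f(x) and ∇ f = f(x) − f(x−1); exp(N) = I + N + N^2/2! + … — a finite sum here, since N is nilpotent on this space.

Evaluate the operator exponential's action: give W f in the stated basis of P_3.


the result is g(x) = -(2/3)x^3 - x^2 - 8/3

order-1 term: -2x - 3
the series for exp((1/2)(Δ Δ)) f terminates at order 1
exp((1/2)(Δ Δ)) f = -(2/3)x^3 - x^2 - 8/3


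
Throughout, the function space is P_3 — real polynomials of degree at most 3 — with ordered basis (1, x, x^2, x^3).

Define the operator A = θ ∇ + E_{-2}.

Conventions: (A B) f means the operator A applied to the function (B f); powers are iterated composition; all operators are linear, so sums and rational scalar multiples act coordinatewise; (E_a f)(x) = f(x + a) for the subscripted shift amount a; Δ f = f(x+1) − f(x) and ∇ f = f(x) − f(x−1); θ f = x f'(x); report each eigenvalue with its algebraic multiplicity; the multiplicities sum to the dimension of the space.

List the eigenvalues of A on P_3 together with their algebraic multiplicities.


image of 1: 1
image of x: x - 2
image of x^2: x^2 - 2x + 4
image of x^3: x^3 + 9x - 8
the matrix is upper triangular; its diagonal is (1, 1, 1, 1)
for a triangular matrix the eigenvalues are the diagonal entries, with algebraic multiplicity their repetition count

λ = 1 (multiplicity 4)


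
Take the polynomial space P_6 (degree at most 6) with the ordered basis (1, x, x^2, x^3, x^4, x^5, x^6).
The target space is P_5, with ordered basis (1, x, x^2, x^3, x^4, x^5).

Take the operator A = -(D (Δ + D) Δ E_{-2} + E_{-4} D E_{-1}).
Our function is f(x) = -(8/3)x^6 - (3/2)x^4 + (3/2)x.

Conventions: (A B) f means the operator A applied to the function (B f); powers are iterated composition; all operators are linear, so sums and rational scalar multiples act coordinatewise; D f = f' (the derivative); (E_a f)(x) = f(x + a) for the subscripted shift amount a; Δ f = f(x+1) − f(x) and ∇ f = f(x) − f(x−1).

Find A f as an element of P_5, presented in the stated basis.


E_{-2} f = -(8/3)x^6 + 32x^5 - (323/2)x^4 + (1316/3)x^3 - 676x^2 + (1123/2)x - 593/3
Δ E_{-2} f = -16x^5 + 120x^4 - (1138/3)x^3 + 627x^2 - 538x + 192
Δ (Δ E_{-2}) f = -80x^4 + 320x^3 - 578x^2 + 516x - 559/3
D (Δ E_{-2}) f = -80x^4 + 480x^3 - 1138x^2 + 1254x - 538
(Δ + D) (Δ E_{-2}) f = -160x^4 + 800x^3 - 1716x^2 + 1770x - 2173/3
D (Δ + D) (Δ E_{-2}) f = -640x^3 + 2400x^2 - 3432x + 1770
E_{-1} f = -(8/3)x^6 + 16x^5 - (83/2)x^4 + (178/3)x^3 - 49x^2 + (47/2)x - 17/3
D E_{-1} f = -16x^5 + 80x^4 - 166x^3 + 178x^2 - 98x + 47/2
E_{-4} D E_{-1} f = -16x^5 + 400x^4 - 4006x^3 + 20090x^2 - 50450x + 101503/2
(D (Δ + D) Δ E_{-2} + E_{-4} D E_{-1}) f = -16x^5 + 400x^4 - 4646x^3 + 22490x^2 - 53882x + 105043/2
(-(D (Δ + D) Δ E_{-2} + E_{-4} D E_{-1})) f = 16x^5 - 400x^4 + 4646x^3 - 22490x^2 + 53882x - 105043/2

the result is g(x) = 16x^5 - 400x^4 + 4646x^3 - 22490x^2 + 53882x - 105043/2


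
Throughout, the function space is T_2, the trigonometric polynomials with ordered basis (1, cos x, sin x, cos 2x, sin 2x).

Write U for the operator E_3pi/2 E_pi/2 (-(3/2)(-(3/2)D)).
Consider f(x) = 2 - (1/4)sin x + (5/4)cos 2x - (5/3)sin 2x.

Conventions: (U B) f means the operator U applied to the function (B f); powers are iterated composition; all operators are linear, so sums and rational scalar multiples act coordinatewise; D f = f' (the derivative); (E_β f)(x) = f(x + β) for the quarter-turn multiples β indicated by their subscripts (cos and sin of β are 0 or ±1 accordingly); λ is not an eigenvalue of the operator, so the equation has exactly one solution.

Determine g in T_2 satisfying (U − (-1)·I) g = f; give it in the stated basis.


write g with unknown coordinates in the stated basis and equate coefficients in (U − (-1)·I) g = f
solving from the highest basis element down gives g = 2 + (9/97)cos x - (4/97)sin x + (7/17)cos 2x + (19/102)sin 2x
check: U g = -(9/97)cos x - (81/388)sin x + (57/68)cos 2x - (63/34)sin 2x
so U g − (-1)·g = 2 - (1/4)sin x + (5/4)cos 2x - (5/3)sin 2x = f ✓

the image equals g(x) = 2 + (9/97)cos x - (4/97)sin x + (7/17)cos 2x + (19/102)sin 2x


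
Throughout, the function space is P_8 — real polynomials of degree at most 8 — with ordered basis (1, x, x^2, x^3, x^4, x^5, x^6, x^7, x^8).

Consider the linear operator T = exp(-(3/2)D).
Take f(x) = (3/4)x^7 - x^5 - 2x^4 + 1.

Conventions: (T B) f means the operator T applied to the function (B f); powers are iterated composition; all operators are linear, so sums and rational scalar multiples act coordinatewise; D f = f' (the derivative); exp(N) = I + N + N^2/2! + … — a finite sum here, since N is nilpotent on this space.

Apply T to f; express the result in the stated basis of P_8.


the result is g(x) = (3/4)x^7 - (63/8)x^6 + (551/16)x^5 - (2659/32)x^4 + (7833/64)x^3 - (14445/128)x^2 + (15741/256)x - 7345/512

order-1 term: -(63/8)x^6 + (15/2)x^4 + 12x^3
order-2 term: (567/16)x^5 - (45/2)x^3 - 27x^2
order-3 term: -(2835/32)x^4 + (135/4)x^2 + 27x
order-4 term: (8505/64)x^3 - (405/16)x - 81/8
order-5 term: -(15309/128)x^2 + 243/32
order-6 term: (15309/256)x
order-7 term: -6561/512
the series for exp(-(3/2)D) f terminates at order 7
exp(-(3/2)D) f = (3/4)x^7 - (63/8)x^6 + (551/16)x^5 - (2659/32)x^4 + (7833/64)x^3 - (14445/128)x^2 + (15741/256)x - 7345/512


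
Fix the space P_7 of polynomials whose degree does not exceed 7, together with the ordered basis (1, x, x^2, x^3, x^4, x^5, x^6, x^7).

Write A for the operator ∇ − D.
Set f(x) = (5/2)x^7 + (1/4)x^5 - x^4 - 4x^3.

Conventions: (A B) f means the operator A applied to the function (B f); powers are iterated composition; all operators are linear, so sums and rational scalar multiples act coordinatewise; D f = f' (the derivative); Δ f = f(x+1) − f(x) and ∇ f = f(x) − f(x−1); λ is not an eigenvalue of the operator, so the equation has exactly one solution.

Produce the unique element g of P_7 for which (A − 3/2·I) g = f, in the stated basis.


write g with unknown coordinates in the stated basis and equate coefficients in (A − 3/2·I) g = f
solving from the highest basis element down gives g = -(5/3)x^7 + (139/6)x^5 - (344/9)x^4 - (1016/9)x^3 + 284x^2 + (1469/27)x - 2023/9
check: A g = 35x^5 - (175/3)x^4 - (520/3)x^3 + 426x^2 + (1469/18)x - 2023/6
so A g − 3/2·g = (5/2)x^7 + (1/4)x^5 - x^4 - 4x^3 = f ✓

g(x) = -(5/3)x^7 + (139/6)x^5 - (344/9)x^4 - (1016/9)x^3 + 284x^2 + (1469/27)x - 2023/9


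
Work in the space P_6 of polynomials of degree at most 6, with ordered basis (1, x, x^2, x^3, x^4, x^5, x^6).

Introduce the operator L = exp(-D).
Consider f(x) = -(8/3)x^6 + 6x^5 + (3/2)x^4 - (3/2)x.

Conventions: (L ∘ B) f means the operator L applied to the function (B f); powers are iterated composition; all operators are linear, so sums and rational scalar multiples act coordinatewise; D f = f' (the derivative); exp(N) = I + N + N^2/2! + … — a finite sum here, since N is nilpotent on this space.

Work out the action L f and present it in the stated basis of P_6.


order-1 term: 16x^5 - 30x^4 - 6x^3 + 3/2
order-2 term: -40x^4 + 60x^3 + 9x^2
order-3 term: (160/3)x^3 - 60x^2 - 6x
order-4 term: -40x^2 + 30x + 3/2
order-5 term: 16x - 6
order-6 term: -8/3
the series for exp(-D) f terminates at order 6
exp(-D) f = -(8/3)x^6 + 22x^5 - (137/2)x^4 + (322/3)x^3 - 91x^2 + (77/2)x - 17/3

the result is g(x) = -(8/3)x^6 + 22x^5 - (137/2)x^4 + (322/3)x^3 - 91x^2 + (77/2)x - 17/3


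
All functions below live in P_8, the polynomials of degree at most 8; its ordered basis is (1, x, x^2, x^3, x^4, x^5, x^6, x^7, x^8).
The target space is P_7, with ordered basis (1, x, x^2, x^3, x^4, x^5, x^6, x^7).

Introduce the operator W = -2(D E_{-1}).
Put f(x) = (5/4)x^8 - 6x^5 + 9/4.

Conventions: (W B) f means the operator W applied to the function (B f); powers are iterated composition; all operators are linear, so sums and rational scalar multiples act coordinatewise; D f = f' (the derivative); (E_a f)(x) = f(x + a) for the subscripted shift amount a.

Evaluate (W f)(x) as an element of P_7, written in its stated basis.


the result is g(x) = -20x^7 + 140x^6 - 420x^5 + 760x^4 - 940x^3 + 780x^2 - 380x + 80

E_{-1} f = (5/4)x^8 - 10x^7 + 35x^6 - 76x^5 + (235/2)x^4 - 130x^3 + 95x^2 - 40x + 19/2
D E_{-1} f = 10x^7 - 70x^6 + 210x^5 - 380x^4 + 470x^3 - 390x^2 + 190x - 40
(-2(D E_{-1})) f = -20x^7 + 140x^6 - 420x^5 + 760x^4 - 940x^3 + 780x^2 - 380x + 80


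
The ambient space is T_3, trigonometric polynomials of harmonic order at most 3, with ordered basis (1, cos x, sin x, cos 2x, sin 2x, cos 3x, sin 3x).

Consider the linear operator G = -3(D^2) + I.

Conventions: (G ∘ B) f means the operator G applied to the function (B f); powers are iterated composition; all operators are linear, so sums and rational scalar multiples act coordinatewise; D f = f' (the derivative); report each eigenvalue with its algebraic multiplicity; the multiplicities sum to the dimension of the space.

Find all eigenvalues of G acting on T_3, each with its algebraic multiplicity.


image of 1: 1
image of cos x: 4cos x
image of sin x: 4sin x
image of cos 2x: 13cos 2x
image of sin 2x: 13sin 2x
image of cos 3x: 28cos 3x
image of sin 3x: 28sin 3x
the matrix is diagonal; its diagonal is (1, 4, 4, 13, 13, 28, 28)
for a triangular matrix the eigenvalues are the diagonal entries, with algebraic multiplicity their repetition count

λ = 1 (multiplicity 1), λ = 4 (multiplicity 2), λ = 13 (multiplicity 2), λ = 28 (multiplicity 2)


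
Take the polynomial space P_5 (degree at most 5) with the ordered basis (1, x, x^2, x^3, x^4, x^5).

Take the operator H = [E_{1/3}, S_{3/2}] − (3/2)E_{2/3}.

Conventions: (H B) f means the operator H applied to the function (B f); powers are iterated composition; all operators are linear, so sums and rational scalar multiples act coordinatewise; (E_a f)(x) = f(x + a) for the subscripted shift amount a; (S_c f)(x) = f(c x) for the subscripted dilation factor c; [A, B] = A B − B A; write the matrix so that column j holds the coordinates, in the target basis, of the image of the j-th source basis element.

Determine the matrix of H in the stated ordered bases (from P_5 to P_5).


image of 1: -3/2
image of x: -(3/2)x - 5/6
image of x^2: -(3/2)x^2 - (3/2)x - 19/36
image of x^3: -(3/2)x^3 - (15/8)x^2 - (11/8)x - 77/216
image of x^4: -(3/2)x^4 - (7/4)x^3 - (17/8)x^2 - (5/4)x - 319/1296
image of x^5: -(3/2)x^5 - (25/32)x^4 - (95/48)x^3 - (355/144)x^2 - (955/864)x - 1325/7776
each image's coordinates form column j of the matrix

the matrix is [[-3/2, -5/6, -19/36, -77/216, -319/1296, -1325/7776]; [0, -3/2, -3/2, -11/8, -5/4, -955/864]; [0, 0, -3/2, -15/8, -17/8, -355/144]; [0, 0, 0, -3/2, -7/4, -95/48]; [0, 0, 0, 0, -3/2, -25/32]; [0, 0, 0, 0, 0, -3/2]] (rows listed top to bottom)


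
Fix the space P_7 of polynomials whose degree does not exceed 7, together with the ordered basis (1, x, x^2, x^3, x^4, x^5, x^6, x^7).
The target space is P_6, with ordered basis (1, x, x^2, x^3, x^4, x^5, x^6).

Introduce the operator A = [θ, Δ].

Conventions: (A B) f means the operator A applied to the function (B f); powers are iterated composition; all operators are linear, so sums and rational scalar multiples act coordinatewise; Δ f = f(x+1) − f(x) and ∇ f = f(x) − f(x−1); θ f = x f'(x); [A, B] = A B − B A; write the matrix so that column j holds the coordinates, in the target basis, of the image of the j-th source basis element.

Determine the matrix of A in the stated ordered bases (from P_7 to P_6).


the matrix is [[0, -1, -2, -3, -4, -5, -6, -7]; [0, 0, -2, -6, -12, -20, -30, -42]; [0, 0, 0, -3, -12, -30, -60, -105]; [0, 0, 0, 0, -4, -20, -60, -140]; [0, 0, 0, 0, 0, -5, -30, -105]; [0, 0, 0, 0, 0, 0, -6, -42]; [0, 0, 0, 0, 0, 0, 0, -7]] (rows listed top to bottom)

image of 1: 0
image of x: -1
image of x^2: -2x - 2
image of x^3: -3x^2 - 6x - 3
image of x^4: -4x^3 - 12x^2 - 12x - 4
image of x^5: -5x^4 - 20x^3 - 30x^2 - 20x - 5
image of x^6: -6x^5 - 30x^4 - 60x^3 - 60x^2 - 30x - 6
image of x^7: -7x^6 - 42x^5 - 105x^4 - 140x^3 - 105x^2 - 42x - 7
each image's coordinates form column j of the matrix


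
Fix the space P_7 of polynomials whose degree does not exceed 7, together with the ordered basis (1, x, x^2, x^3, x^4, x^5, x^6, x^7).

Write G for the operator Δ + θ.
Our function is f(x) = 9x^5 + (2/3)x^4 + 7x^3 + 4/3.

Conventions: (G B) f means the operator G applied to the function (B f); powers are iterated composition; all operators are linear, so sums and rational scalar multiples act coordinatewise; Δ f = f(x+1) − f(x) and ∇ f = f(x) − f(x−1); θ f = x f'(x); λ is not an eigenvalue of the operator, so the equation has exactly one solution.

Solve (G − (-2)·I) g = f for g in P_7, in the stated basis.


the image equals g(x) = (9/7)x^5 - (121/126)x^4 - (127/315)x^3 - (103/70)x^2 + (493/945)x + 2231/1890

write g with unknown coordinates in the stated basis and equate coefficients in (G − (-2)·I) g = f
solving from the highest basis element down gives g = (9/7)x^5 - (121/126)x^4 - (127/315)x^3 - (103/70)x^2 + (493/945)x + 2231/1890
check: G g = (45/7)x^5 + (163/63)x^4 + (2459/315)x^3 + (103/35)x^2 - (986/945)x - 971/945
so G g − (-2)·g = 9x^5 + (2/3)x^4 + 7x^3 + 4/3 = f ✓
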